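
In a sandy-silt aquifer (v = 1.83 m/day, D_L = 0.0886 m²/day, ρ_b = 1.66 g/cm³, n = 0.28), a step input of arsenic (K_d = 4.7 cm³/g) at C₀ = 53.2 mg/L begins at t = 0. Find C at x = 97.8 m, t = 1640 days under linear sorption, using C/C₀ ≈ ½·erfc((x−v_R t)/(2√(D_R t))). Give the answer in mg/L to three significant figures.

Retardation factor R = 1 + ρ_b·K_d/n = 1 + 1.66 × 4.7/0.28 = 28.86.
Sorption retards both mechanisms: v_R = v/R = 0.06341 m/day, D_R = D/R = 0.003070 m²/day.
v_R·t = 0.06341 × 1640 = 103.9924 m; 2√(D_R t) = 4.488 m; argument = (97.8 − 103.9924)/4.488 = -1.380.
C = C₀ × ½·erfc(-1.380) = 53.2 × 0.9745 = 51.8 mg/L.

51.8 mg/L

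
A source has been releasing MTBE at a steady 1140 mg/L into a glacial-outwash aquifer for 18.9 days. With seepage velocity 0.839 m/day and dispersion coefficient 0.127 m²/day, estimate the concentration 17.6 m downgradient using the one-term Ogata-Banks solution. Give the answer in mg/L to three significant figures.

243 mg/L

For a continuous step input, C/C₀ ≈ ½·erfc((x−vt)/(2√(Dt))).
vt = 0.839 × 18.9 = 15.8571 m and 2√(Dt) = 2√(0.127 × 18.9) = 3.099 m.
Argument (x−vt)/(2√(Dt)) = (17.6 − 15.8571)/3.099 = 0.5624; ½·erfc(0.5624) = 0.2132.
C = 1140 × 0.2132 = 243 mg/L.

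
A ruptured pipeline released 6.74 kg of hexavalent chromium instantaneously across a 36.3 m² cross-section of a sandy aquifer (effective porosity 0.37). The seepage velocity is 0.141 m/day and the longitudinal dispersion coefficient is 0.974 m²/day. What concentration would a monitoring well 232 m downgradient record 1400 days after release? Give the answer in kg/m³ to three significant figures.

For an instantaneous plane source, C(x,t) = M/(n_e·A·√(4πDt)) · exp(−(x−vt)²/(4Dt)), with n_e·A the pore (flow) area.
Plume center vt = 0.141 × 1400 = 197.4 m, so the well at 232 m is 34.6 m downgradient of the peak.
√(4πDt) = 130.9 m, giving peak height M/(n_e·A·√(4πDt)) = 6.74/(0.37 × 36.3 × 130.9) = 0.003834 kg/m³.
(x−vt)²/(4Dt) = (34.6)²/(4 × 0.974 × 1400) = 0.2195; exp(−0.2195) = 0.8029.
C = 0.003834 × 0.8029 = 0.00308 kg/m³.

0.00308 kg/m³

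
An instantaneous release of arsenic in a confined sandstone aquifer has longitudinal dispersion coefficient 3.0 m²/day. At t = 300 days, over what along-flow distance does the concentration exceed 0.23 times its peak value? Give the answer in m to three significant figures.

The plume is Gaussian with σ = √(2Dt) = √(2 × 3.0 × 300) = 42.43 m.
C/C_peak = exp(−Δx²/(2σ²)) = 0.23 ⇒ Δx = σ·√(−2 ln 0.23) = 42.43 × 1.714 = 72.73 m.
Width = 2Δx = 145 m.

145 m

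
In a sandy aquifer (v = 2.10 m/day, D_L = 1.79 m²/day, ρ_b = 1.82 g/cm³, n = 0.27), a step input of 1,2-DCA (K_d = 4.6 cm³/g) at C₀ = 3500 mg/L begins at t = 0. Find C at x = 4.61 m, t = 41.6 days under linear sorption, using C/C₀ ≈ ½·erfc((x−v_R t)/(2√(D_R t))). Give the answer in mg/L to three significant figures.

Retardation factor R = 1 + ρ_b·K_d/n = 1 + 1.82 × 4.6/0.27 = 32.01.
Sorption retards both mechanisms: v_R = v/R = 0.06560 m/day, D_R = D/R = 0.05592 m²/day.
v_R·t = 0.06560 × 41.6 = 2.72896 m; 2√(D_R t) = 3.050 m; argument = (4.61 − 2.72896)/3.050 = 0.6167.
C = C₀ × ½·erfc(0.6167) = 3500 × 0.1916 = 671 mg/L.

671 mg/L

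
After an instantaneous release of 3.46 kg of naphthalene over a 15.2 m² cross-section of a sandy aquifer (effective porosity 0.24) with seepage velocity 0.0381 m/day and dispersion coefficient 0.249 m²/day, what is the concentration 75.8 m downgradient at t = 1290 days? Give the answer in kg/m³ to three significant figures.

For an instantaneous plane source, C(x,t) = M/(n_e·A·√(4πDt)) · exp(−(x−vt)²/(4Dt)), with n_e·A the pore (flow) area.
Plume center vt = 0.0381 × 1290 = 49.149 m, so the well at 75.8 m is 26.651 m downgradient of the peak.
√(4πDt) = 63.53 m, giving peak height M/(n_e·A·√(4πDt)) = 3.46/(0.24 × 15.2 × 63.53) = 0.01493 kg/m³.
(x−vt)²/(4Dt) = (26.651)²/(4 × 0.249 × 1290) = 0.5528; exp(−0.5528) = 0.5753.
C = 0.01493 × 0.5753 = 0.00859 kg/m³.

0.00859 kg/m³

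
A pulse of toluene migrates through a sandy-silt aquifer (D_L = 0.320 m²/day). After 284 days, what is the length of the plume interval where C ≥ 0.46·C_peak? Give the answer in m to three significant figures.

The plume is Gaussian with σ = √(2Dt) = √(2 × 0.320 × 284) = 13.48 m.
C/C_peak = exp(−Δx²/(2σ²)) = 0.46 ⇒ Δx = σ·√(−2 ln 0.46) = 13.48 × 1.246 = 16.80 m.
Width = 2Δx = 33.6 m.

33.6 m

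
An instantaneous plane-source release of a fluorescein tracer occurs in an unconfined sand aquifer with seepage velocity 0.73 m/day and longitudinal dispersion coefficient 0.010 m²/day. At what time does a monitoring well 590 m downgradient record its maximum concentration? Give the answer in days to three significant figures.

808 days

For the 1D instantaneous-source solution, setting ∂C/∂t = 0 at fixed x gives v²t² + 2Dt − x² = 0, so t = (√(D² + v²x²) − D)/v².
√(D² + v²x²) = √(0.010² + 0.73² × 590²) = 430.7; v² = 0.5329.
t = (430.7 − 0.010)/0.5329 = 808 days (vs. the pure-advection estimate x/v = 808 d).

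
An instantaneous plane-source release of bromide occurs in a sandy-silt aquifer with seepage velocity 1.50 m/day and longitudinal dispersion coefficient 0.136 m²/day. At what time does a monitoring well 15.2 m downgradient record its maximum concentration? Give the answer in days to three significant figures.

10.1 days

For the 1D instantaneous-source solution, setting ∂C/∂t = 0 at fixed x gives v²t² + 2Dt − x² = 0, so t = (√(D² + v²x²) − D)/v².
√(D² + v²x²) = √(0.136² + 1.50² × 15.2²) = 22.80; v² = 2.25.
t = (22.80 − 0.136)/2.25 = 10.1 days (vs. the pure-advection estimate x/v = 10.1 d).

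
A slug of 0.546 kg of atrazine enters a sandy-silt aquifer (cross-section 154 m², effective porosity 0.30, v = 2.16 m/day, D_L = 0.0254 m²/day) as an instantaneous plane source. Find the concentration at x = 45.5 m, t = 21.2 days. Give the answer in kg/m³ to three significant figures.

For an instantaneous plane source, C(x,t) = M/(n_e·A·√(4πDt)) · exp(−(x−vt)²/(4Dt)), with n_e·A the pore (flow) area.
Plume center vt = 2.16 × 21.2 = 45.792 m, so the well at 45.5 m is 0.292 m upgradient of the peak.
√(4πDt) = 2.601 m, giving peak height M/(n_e·A·√(4πDt)) = 0.546/(0.30 × 154 × 2.601) = 0.004544 kg/m³.
(x−vt)²/(4Dt) = (-0.292)²/(4 × 0.0254 × 21.2) = 0.03959; exp(−0.03959) = 0.9612.
C = 0.004544 × 0.9612 = 0.00437 kg/m³.

0.00437 kg/m³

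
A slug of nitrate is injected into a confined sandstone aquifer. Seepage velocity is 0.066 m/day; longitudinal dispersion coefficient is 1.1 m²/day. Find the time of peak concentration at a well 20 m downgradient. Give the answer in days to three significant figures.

142 days

For the 1D instantaneous-source solution, setting ∂C/∂t = 0 at fixed x gives v²t² + 2Dt − x² = 0, so t = (√(D² + v²x²) − D)/v².
√(D² + v²x²) = √(1.1² + 0.066² × 20²) = 1.718; v² = 0.004356.
t = (1.718 − 1.1)/0.004356 = 142 days (vs. the pure-advection estimate x/v = 303 d).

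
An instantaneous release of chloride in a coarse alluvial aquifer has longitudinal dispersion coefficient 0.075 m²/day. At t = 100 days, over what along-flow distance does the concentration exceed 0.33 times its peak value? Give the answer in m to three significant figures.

The plume is Gaussian with σ = √(2Dt) = √(2 × 0.075 × 100) = 3.873 m.
C/C_peak = exp(−Δx²/(2σ²)) = 0.33 ⇒ Δx = σ·√(−2 ln 0.33) = 3.873 × 1.489 = 5.767 m.
Width = 2Δx = 11.5 m.

11.5 m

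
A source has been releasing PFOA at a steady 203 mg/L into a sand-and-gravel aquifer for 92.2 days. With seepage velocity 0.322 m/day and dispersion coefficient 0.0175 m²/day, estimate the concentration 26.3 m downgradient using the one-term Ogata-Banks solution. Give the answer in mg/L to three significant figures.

For a continuous step input, C/C₀ ≈ ½·erfc((x−vt)/(2√(Dt))).
vt = 0.322 × 92.2 = 29.6884 m and 2√(Dt) = 2√(0.0175 × 92.2) = 2.540 m.
Argument (x−vt)/(2√(Dt)) = (26.3 − 29.6884)/2.540 = -1.334; ½·erfc(-1.334) = 0.9704.
C = 203 × 0.9704 = 197 mg/L.

197 mg/L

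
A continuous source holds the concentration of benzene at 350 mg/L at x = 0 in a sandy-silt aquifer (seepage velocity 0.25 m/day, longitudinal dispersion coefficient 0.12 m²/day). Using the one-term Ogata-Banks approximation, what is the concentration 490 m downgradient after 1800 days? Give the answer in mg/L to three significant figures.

For a continuous step input, C/C₀ ≈ ½·erfc((x−vt)/(2√(Dt))).
vt = 0.25 × 1800 = 450 m and 2√(Dt) = 2√(0.12 × 1800) = 29.39 m.
Argument (x−vt)/(2√(Dt)) = (490 − 450)/29.39 = 1.361; ½·erfc(1.361) = 0.02713.
C = 350 × 0.02713 = 9.50 mg/L.

9.50 mg/L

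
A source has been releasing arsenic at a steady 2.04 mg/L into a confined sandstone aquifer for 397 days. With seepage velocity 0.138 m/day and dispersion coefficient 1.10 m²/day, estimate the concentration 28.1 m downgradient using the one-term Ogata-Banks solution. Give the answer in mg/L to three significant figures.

1.67 mg/L

For a continuous step input, C/C₀ ≈ ½·erfc((x−vt)/(2√(Dt))).
vt = 0.138 × 397 = 54.786 m and 2√(Dt) = 2√(1.10 × 397) = 41.79 m.
Argument (x−vt)/(2√(Dt)) = (28.1 − 54.786)/41.79 = -0.6386; ½·erfc(-0.6386) = 0.8168.
C = 2.04 × 0.8168 = 1.67 mg/L.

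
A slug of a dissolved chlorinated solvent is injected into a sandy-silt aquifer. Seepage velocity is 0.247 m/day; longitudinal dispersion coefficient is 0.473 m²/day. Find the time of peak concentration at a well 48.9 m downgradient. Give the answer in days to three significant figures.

190 days

For the 1D instantaneous-source solution, setting ∂C/∂t = 0 at fixed x gives v²t² + 2Dt − x² = 0, so t = (√(D² + v²x²) − D)/v².
√(D² + v²x²) = √(0.473² + 0.247² × 48.9²) = 12.09; v² = 0.061009.
t = (12.09 − 0.473)/0.061009 = 190 days (vs. the pure-advection estimate x/v = 198 d).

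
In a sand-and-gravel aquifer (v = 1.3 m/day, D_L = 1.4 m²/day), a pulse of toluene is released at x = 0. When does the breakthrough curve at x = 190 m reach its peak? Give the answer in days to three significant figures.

145 days

For the 1D instantaneous-source solution, setting ∂C/∂t = 0 at fixed x gives v²t² + 2Dt − x² = 0, so t = (√(D² + v²x²) − D)/v².
√(D² + v²x²) = √(1.4² + 1.3² × 190²) = 247.0; v² = 1.69.
t = (247.0 − 1.4)/1.69 = 145 days (vs. the pure-advection estimate x/v = 146 d).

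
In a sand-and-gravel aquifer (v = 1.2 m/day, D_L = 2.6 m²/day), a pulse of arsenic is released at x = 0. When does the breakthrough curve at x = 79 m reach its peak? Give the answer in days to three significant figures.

64.1 days

For the 1D instantaneous-source solution, setting ∂C/∂t = 0 at fixed x gives v²t² + 2Dt − x² = 0, so t = (√(D² + v²x²) − D)/v².
√(D² + v²x²) = √(2.6² + 1.2² × 79²) = 94.84; v² = 1.44.
t = (94.84 − 2.6)/1.44 = 64.1 days (vs. the pure-advection estimate x/v = 65.8 d).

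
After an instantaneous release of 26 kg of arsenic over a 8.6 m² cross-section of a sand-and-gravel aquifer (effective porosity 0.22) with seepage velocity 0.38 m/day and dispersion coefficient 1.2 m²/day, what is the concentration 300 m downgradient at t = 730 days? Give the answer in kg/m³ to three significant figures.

For an instantaneous plane source, C(x,t) = M/(n_e·A·√(4πDt)) · exp(−(x−vt)²/(4Dt)), with n_e·A the pore (flow) area.
Plume center vt = 0.38 × 730 = 277.4 m, so the well at 300 m is 22.6 m downgradient of the peak.
√(4πDt) = 104.9 m, giving peak height M/(n_e·A·√(4πDt)) = 26/(0.22 × 8.6 × 104.9) = 0.1310 kg/m³.
(x−vt)²/(4Dt) = (22.6)²/(4 × 1.2 × 730) = 0.1458; exp(−0.1458) = 0.8643.
C = 0.1310 × 0.8643 = 0.113 kg/m³.

0.113 kg/m³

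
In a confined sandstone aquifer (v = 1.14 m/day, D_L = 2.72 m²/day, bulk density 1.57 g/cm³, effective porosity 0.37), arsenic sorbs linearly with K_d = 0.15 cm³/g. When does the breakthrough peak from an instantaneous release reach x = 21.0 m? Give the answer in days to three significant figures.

Retardation factor R = 1 + ρ_b·K_d/n = 1 + 1.57 × 0.15/0.37 = 1.636.
Sorption retards both mechanisms: v_R = v/R = 0.6968 m/day, D_R = D/R = 1.663 m²/day.
Peak time from v_R²t² + 2D_R t − x² = 0: t = (√(D_R² + v_R²x²) − D_R)/v_R².
√(D_R² + v_R²x²) = √(1.663² + 0.6968² × 21.0²) = 14.73; v_R² = 0.4855.
t = (14.73 − 1.663)/0.4855 = 26.9 days.

26.9 days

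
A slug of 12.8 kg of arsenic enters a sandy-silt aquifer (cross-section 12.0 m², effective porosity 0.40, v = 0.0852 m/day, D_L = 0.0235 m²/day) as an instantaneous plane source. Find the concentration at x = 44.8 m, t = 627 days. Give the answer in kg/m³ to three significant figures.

For an instantaneous plane source, C(x,t) = M/(n_e·A·√(4πDt)) · exp(−(x−vt)²/(4Dt)), with n_e·A the pore (flow) area.
Plume center vt = 0.0852 × 627 = 53.4204 m, so the well at 44.8 m is 8.6204 m upgradient of the peak.
√(4πDt) = 13.61 m, giving peak height M/(n_e·A·√(4πDt)) = 12.8/(0.40 × 12.0 × 13.61) = 0.1959 kg/m³.
(x−vt)²/(4Dt) = (-8.6204)²/(4 × 0.0235 × 627) = 1.261; exp(−1.261) = 0.2834.
C = 0.1959 × 0.2834 = 0.0555 kg/m³.

0.0555 kg/m³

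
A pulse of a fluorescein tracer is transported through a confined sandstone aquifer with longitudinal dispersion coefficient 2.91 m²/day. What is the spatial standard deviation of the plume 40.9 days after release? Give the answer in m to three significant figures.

15.4 m

Dispersive spreading gives a Gaussian with σ² = 2Dt; advection only shifts the center.
σ = √(2 × 2.91 × 40.9) = 15.4 m.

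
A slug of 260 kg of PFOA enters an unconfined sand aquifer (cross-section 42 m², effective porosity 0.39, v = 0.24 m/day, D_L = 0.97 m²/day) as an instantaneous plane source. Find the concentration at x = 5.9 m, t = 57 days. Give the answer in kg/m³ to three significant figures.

0.458 kg/m³

For an instantaneous plane source, C(x,t) = M/(n_e·A·√(4πDt)) · exp(−(x−vt)²/(4Dt)), with n_e·A the pore (flow) area.
Plume center vt = 0.24 × 57 = 13.68 m, so the well at 5.9 m is 7.78 m upgradient of the peak.
√(4πDt) = 26.36 m, giving peak height M/(n_e·A·√(4πDt)) = 260/(0.39 × 42 × 26.36) = 0.6022 kg/m³.
(x−vt)²/(4Dt) = (-7.78)²/(4 × 0.97 × 57) = 0.2737; exp(−0.2737) = 0.7606.
C = 0.6022 × 0.7606 = 0.458 kg/m³.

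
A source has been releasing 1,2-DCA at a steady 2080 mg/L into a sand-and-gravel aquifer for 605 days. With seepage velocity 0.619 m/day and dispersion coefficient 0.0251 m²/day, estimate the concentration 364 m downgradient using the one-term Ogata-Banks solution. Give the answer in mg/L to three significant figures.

2020 mg/L

For a continuous step input, C/C₀ ≈ ½·erfc((x−vt)/(2√(Dt))).
vt = 0.619 × 605 = 374.495 m and 2√(Dt) = 2√(0.0251 × 605) = 7.794 m.
Argument (x−vt)/(2√(Dt)) = (364 − 374.495)/7.794 = -1.347; ½·erfc(-1.347) = 0.9716.
C = 2080 × 0.9716 = 2020 mg/L.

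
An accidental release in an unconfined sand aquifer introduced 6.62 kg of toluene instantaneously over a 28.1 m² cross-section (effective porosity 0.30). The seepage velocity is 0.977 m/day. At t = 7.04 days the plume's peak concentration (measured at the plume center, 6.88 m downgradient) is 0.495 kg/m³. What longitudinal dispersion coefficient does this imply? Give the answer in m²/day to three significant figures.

At the plume center C_max = M/(n_e·A·√(4πDt)), so D = M²/(4πt·(n_e·A·C_max)²).
n_e·A·C_max = 0.30 × 28.1 × 0.495 = 4.173 kg/m.
D = 6.62²/(4π × 7.04 × 4.173²) = 0.0284 m²/day.

0.0284 m²/day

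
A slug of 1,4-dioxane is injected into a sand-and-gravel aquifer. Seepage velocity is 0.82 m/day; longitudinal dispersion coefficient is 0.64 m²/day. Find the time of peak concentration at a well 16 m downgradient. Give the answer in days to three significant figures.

For the 1D instantaneous-source solution, setting ∂C/∂t = 0 at fixed x gives v²t² + 2Dt − x² = 0, so t = (√(D² + v²x²) − D)/v².
√(D² + v²x²) = √(0.64² + 0.82² × 16²) = 13.14; v² = 0.6724.
t = (13.14 − 0.64)/0.6724 = 18.6 days (vs. the pure-advection estimate x/v = 19.5 d).

18.6 days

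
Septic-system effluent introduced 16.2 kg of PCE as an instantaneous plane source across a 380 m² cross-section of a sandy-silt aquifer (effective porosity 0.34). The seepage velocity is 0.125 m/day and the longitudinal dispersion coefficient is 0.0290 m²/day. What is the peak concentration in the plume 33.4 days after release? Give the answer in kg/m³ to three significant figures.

0.0359 kg/m³

The peak of an instantaneous 1D plume sits at x = vt; there the Gaussian factor is 1 and C_max = M/(n_e·A·√(4πDt)), where n_e·A is the pore area the mass is dissolved in.
√(4πDt) = √(4π × 0.0290 × 33.4) = 3.489 m, so C_max = 16.2/(0.34 × 380 × 3.489) = 0.0359 kg/m³.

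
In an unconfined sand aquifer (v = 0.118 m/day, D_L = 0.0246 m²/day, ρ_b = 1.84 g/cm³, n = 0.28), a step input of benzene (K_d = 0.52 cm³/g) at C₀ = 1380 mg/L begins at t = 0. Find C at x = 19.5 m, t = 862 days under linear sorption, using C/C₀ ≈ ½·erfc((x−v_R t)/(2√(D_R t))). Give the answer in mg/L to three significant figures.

Retardation factor R = 1 + ρ_b·K_d/n = 1 + 1.84 × 0.52/0.28 = 4.417.
Sorption retards both mechanisms: v_R = v/R = 0.02671 m/day, D_R = D/R = 0.005569 m²/day.
v_R·t = 0.02671 × 862 = 23.02402 m; 2√(D_R t) = 4.382 m; argument = (19.5 − 23.02402)/4.382 = -0.8042.
C = C₀ × ½·erfc(-0.8042) = 1380 × 0.8723 = 1200 mg/L.

1200 mg/L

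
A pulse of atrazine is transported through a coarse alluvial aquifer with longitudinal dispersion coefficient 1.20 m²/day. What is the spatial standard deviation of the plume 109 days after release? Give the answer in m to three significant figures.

Dispersive spreading gives a Gaussian with σ² = 2Dt; advection only shifts the center.
σ = √(2 × 1.20 × 109) = 16.2 m.

16.2 m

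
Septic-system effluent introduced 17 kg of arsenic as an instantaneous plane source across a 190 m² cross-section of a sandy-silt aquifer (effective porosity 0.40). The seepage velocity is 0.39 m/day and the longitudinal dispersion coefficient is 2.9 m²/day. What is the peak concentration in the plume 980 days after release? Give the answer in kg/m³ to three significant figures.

The peak of an instantaneous 1D plume sits at x = vt; there the Gaussian factor is 1 and C_max = M/(n_e·A·√(4πDt)), where n_e·A is the pore area the mass is dissolved in.
√(4πDt) = √(4π × 2.9 × 980) = 189.0 m, so C_max = 17/(0.40 × 190 × 189.0) = 0.00118 kg/m³.

0.00118 kg/m³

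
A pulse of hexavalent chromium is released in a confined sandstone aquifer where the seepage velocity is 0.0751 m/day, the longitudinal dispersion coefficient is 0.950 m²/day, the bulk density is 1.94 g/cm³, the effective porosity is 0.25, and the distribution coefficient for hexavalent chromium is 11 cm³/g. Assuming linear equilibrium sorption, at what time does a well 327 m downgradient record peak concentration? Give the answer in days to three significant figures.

362000 days

Retardation factor R = 1 + ρ_b·K_d/n = 1 + 1.94 × 11/0.25 = 86.36.
Sorption retards both mechanisms: v_R = v/R = 0.0008696 m/day, D_R = D/R = 0.01100 m²/day.
Peak time from v_R²t² + 2D_R t − x² = 0: t = (√(D_R² + v_R²x²) − D_R)/v_R².
√(D_R² + v_R²x²) = √(0.01100² + 0.0008696² × 327²) = 0.2846; v_R² = 7.562e-07.
t = (0.2846 − 0.01100)/7.562e-07 = 362000 days.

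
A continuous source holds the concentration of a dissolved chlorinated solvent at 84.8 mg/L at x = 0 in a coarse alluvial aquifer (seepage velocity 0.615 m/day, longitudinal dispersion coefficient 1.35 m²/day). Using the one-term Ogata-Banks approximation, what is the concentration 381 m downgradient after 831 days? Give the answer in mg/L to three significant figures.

84.5 mg/L

For a continuous step input, C/C₀ ≈ ½·erfc((x−vt)/(2√(Dt))).
vt = 0.615 × 831 = 511.065 m and 2√(Dt) = 2√(1.35 × 831) = 66.99 m.
Argument (x−vt)/(2√(Dt)) = (381 − 511.065)/66.99 = -1.942; ½·erfc(-1.942) = 0.9970.
C = 84.8 × 0.9970 = 84.5 mg/L.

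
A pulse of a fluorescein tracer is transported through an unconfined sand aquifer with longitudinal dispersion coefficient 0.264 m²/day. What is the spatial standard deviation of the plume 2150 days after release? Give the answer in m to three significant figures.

33.7 m

Dispersive spreading gives a Gaussian with σ² = 2Dt; advection only shifts the center.
σ = √(2 × 0.264 × 2150) = 33.7 m.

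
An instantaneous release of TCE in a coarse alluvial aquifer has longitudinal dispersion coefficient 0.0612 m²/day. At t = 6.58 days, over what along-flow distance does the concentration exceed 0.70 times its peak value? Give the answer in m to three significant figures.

1.52 m

The plume is Gaussian with σ = √(2Dt) = √(2 × 0.0612 × 6.58) = 0.8974 m.
C/C_peak = exp(−Δx²/(2σ²)) = 0.70 ⇒ Δx = σ·√(−2 ln 0.70) = 0.8974 × 0.8446 = 0.7579 m.
Width = 2Δx = 1.52 m.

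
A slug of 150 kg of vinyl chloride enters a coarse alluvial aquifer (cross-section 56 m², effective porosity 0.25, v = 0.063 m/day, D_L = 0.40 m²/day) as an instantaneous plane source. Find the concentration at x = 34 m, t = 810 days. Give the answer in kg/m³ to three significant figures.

0.134 kg/m³

For an instantaneous plane source, C(x,t) = M/(n_e·A·√(4πDt)) · exp(−(x−vt)²/(4Dt)), with n_e·A the pore (flow) area.
Plume center vt = 0.063 × 810 = 51.03 m, so the well at 34 m is 17.03 m upgradient of the peak.
√(4πDt) = 63.81 m, giving peak height M/(n_e·A·√(4πDt)) = 150/(0.25 × 56 × 63.81) = 0.1679 kg/m³.
(x−vt)²/(4Dt) = (-17.03)²/(4 × 0.40 × 810) = 0.2238; exp(−0.2238) = 0.7995.
C = 0.1679 × 0.7995 = 0.134 kg/m³.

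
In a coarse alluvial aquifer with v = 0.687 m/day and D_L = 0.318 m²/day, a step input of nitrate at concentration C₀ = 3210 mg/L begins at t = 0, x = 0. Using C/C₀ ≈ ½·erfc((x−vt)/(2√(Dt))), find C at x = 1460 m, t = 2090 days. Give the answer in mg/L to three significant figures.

814 mg/L

For a continuous step input, C/C₀ ≈ ½·erfc((x−vt)/(2√(Dt))).
vt = 0.687 × 2090 = 1435.83 m and 2√(Dt) = 2√(0.318 × 2090) = 51.56 m.
Argument (x−vt)/(2√(Dt)) = (1460 − 1435.83)/51.56 = 0.4688; ½·erfc(0.4688) = 0.2537.
C = 3210 × 0.2537 = 814 mg/L.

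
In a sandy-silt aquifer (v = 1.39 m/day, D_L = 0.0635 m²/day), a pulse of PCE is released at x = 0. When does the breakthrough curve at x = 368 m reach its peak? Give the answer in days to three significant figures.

For the 1D instantaneous-source solution, setting ∂C/∂t = 0 at fixed x gives v²t² + 2Dt − x² = 0, so t = (√(D² + v²x²) − D)/v².
√(D² + v²x²) = √(0.0635² + 1.39² × 368²) = 511.5; v² = 1.9321.
t = (511.5 − 0.0635)/1.9321 = 265 days (vs. the pure-advection estimate x/v = 265 d).

265 days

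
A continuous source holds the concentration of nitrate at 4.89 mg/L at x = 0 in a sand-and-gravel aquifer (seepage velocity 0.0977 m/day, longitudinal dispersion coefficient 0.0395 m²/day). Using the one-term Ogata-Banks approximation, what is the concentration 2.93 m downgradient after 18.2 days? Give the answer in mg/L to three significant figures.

For a continuous step input, C/C₀ ≈ ½·erfc((x−vt)/(2√(Dt))).
vt = 0.0977 × 18.2 = 1.77814 m and 2√(Dt) = 2√(0.0395 × 18.2) = 1.696 m.
Argument (x−vt)/(2√(Dt)) = (2.93 − 1.77814)/1.696 = 0.6792; ½·erfc(0.6792) = 0.1684.
C = 4.89 × 0.1684 = 0.823 mg/L.

0.823 mg/L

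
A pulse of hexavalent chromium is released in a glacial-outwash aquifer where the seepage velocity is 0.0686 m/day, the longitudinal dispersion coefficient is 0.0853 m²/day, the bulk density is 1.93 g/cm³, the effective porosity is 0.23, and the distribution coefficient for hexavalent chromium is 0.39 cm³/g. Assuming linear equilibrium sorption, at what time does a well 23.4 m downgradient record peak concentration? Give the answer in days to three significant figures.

Retardation factor R = 1 + ρ_b·K_d/n = 1 + 1.93 × 0.39/0.23 = 4.273.
Sorption retards both mechanisms: v_R = v/R = 0.01605 m/day, D_R = D/R = 0.01996 m²/day.
Peak time from v_R²t² + 2D_R t − x² = 0: t = (√(D_R² + v_R²x²) − D_R)/v_R².
√(D_R² + v_R²x²) = √(0.01996² + 0.01605² × 23.4²) = 0.3761; v_R² = 0.0002576.
t = (0.3761 − 0.01996)/0.0002576 = 1380 days.

1380 days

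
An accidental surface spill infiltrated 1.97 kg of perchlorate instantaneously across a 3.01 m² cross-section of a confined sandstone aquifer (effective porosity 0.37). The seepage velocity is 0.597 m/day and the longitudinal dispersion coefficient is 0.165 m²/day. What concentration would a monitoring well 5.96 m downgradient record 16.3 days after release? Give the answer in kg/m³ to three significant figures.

For an instantaneous plane source, C(x,t) = M/(n_e·A·√(4πDt)) · exp(−(x−vt)²/(4Dt)), with n_e·A the pore (flow) area.
Plume center vt = 0.597 × 16.3 = 9.7311 m, so the well at 5.96 m is 3.7711 m upgradient of the peak.
√(4πDt) = 5.814 m, giving peak height M/(n_e·A·√(4πDt)) = 1.97/(0.37 × 3.01 × 5.814) = 0.3042 kg/m³.
(x−vt)²/(4Dt) = (-3.7711)²/(4 × 0.165 × 16.3) = 1.322; exp(−1.322) = 0.2666.
C = 0.3042 × 0.2666 = 0.0811 kg/m³.

0.0811 kg/m³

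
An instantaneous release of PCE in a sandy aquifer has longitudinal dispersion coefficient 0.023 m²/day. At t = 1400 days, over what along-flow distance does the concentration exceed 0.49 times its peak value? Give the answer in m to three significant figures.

The plume is Gaussian with σ = √(2Dt) = √(2 × 0.023 × 1400) = 8.025 m.
C/C_peak = exp(−Δx²/(2σ²)) = 0.49 ⇒ Δx = σ·√(−2 ln 0.49) = 8.025 × 1.194 = 9.582 m.
Width = 2Δx = 19.2 m.

19.2 m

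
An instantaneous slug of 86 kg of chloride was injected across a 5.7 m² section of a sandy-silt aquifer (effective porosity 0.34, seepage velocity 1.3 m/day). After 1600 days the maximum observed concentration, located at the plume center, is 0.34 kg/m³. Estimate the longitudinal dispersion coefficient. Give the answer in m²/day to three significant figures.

At the plume center C_max = M/(n_e·A·√(4πDt)), so D = M²/(4πt·(n_e·A·C_max)²).
n_e·A·C_max = 0.34 × 5.7 × 0.34 = 0.6589 kg/m.
D = 86²/(4π × 1600 × 0.6589²) = 0.847 m²/day.

0.847 m²/day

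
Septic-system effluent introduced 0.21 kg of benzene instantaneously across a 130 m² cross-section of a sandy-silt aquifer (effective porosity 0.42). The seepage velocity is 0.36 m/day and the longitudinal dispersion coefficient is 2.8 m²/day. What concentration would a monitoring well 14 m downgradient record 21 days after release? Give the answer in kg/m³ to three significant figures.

For an instantaneous plane source, C(x,t) = M/(n_e·A·√(4πDt)) · exp(−(x−vt)²/(4Dt)), with n_e·A the pore (flow) area.
Plume center vt = 0.36 × 21 = 7.56 m, so the well at 14 m is 6.44 m downgradient of the peak.
√(4πDt) = 27.18 m, giving peak height M/(n_e·A·√(4πDt)) = 0.21/(0.42 × 130 × 27.18) = 0.0001415 kg/m³.
(x−vt)²/(4Dt) = (6.44)²/(4 × 2.8 × 21) = 0.1763; exp(−0.1763) = 0.8384.
C = 0.0001415 × 0.8384 = 0.000119 kg/m³.

0.000119 kg/m³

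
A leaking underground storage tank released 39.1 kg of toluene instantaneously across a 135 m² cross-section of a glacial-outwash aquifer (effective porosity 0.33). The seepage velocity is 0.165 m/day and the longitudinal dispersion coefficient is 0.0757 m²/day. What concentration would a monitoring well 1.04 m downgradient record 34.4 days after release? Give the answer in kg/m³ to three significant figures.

0.0195 kg/m³

For an instantaneous plane source, C(x,t) = M/(n_e·A·√(4πDt)) · exp(−(x−vt)²/(4Dt)), with n_e·A the pore (flow) area.
Plume center vt = 0.165 × 34.4 = 5.676 m, so the well at 1.04 m is 4.636 m upgradient of the peak.
√(4πDt) = 5.720 m, giving peak height M/(n_e·A·√(4πDt)) = 39.1/(0.33 × 135 × 5.720) = 0.1534 kg/m³.
(x−vt)²/(4Dt) = (-4.636)²/(4 × 0.0757 × 34.4) = 2.063; exp(−2.063) = 0.1271.
C = 0.1534 × 0.1271 = 0.0195 kg/m³.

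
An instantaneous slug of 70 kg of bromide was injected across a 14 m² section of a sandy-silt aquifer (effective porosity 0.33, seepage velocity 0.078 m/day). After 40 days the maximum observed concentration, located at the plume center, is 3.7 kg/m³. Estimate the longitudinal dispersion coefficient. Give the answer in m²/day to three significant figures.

At the plume center C_max = M/(n_e·A·√(4πDt)), so D = M²/(4πt·(n_e·A·C_max)²).
n_e·A·C_max = 0.33 × 14 × 3.7 = 17.09 kg/m.
D = 70²/(4π × 40 × 17.09²) = 0.0334 m²/day.

0.0334 m²/day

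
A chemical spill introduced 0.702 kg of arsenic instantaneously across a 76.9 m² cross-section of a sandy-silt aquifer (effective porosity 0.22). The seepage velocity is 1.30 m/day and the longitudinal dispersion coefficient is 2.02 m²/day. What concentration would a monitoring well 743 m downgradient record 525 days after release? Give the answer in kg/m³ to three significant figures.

For an instantaneous plane source, C(x,t) = M/(n_e·A·√(4πDt)) · exp(−(x−vt)²/(4Dt)), with n_e·A the pore (flow) area.
Plume center vt = 1.30 × 525 = 682.5 m, so the well at 743 m is 60.5 m downgradient of the peak.
√(4πDt) = 115.4 m, giving peak height M/(n_e·A·√(4πDt)) = 0.702/(0.22 × 76.9 × 115.4) = 0.0003596 kg/m³.
(x−vt)²/(4Dt) = (60.5)²/(4 × 2.02 × 525) = 0.8629; exp(−0.8629) = 0.4219.
C = 0.0003596 × 0.4219 = 0.000152 kg/m³.

0.000152 kg/m³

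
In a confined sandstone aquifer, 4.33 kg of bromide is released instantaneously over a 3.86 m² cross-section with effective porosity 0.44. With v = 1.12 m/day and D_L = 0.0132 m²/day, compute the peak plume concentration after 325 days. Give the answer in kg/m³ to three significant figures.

The peak of an instantaneous 1D plume sits at x = vt; there the Gaussian factor is 1 and C_max = M/(n_e·A·√(4πDt)), where n_e·A is the pore area the mass is dissolved in.
√(4πDt) = √(4π × 0.0132 × 325) = 7.342 m, so C_max = 4.33/(0.44 × 3.86 × 7.342) = 0.347 kg/m³.

0.347 kg/m³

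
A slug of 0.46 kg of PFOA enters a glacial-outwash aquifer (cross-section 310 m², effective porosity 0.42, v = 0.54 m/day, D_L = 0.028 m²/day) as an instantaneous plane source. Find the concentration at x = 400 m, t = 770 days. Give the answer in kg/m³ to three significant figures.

1.19e-05 kg/m³

For an instantaneous plane source, C(x,t) = M/(n_e·A·√(4πDt)) · exp(−(x−vt)²/(4Dt)), with n_e·A the pore (flow) area.
Plume center vt = 0.54 × 770 = 415.8 m, so the well at 400 m is 15.8 m upgradient of the peak.
√(4πDt) = 16.46 m, giving peak height M/(n_e·A·√(4πDt)) = 0.46/(0.42 × 310 × 16.46) = 0.0002146 kg/m³.
(x−vt)²/(4Dt) = (-15.8)²/(4 × 0.028 × 770) = 2.895; exp(−2.895) = 0.05530.
C = 0.0002146 × 0.05530 = 1.19e-05 kg/m³.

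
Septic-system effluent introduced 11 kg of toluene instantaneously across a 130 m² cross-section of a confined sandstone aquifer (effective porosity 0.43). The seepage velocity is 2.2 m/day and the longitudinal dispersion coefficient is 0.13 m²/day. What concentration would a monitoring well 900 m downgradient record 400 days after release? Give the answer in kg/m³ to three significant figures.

For an instantaneous plane source, C(x,t) = M/(n_e·A·√(4πDt)) · exp(−(x−vt)²/(4Dt)), with n_e·A the pore (flow) area.
Plume center vt = 2.2 × 400 = 880 m, so the well at 900 m is 20 m downgradient of the peak.
√(4πDt) = 25.56 m, giving peak height M/(n_e·A·√(4πDt)) = 11/(0.43 × 130 × 25.56) = 0.007699 kg/m³.
(x−vt)²/(4Dt) = (20)²/(4 × 0.13 × 400) = 1.923; exp(−1.923) = 0.1462.
C = 0.007699 × 0.1462 = 0.00113 kg/m³.

0.00113 kg/m³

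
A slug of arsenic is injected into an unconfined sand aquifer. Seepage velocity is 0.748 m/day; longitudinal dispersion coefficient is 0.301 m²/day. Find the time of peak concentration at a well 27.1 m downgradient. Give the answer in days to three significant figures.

35.7 days

For the 1D instantaneous-source solution, setting ∂C/∂t = 0 at fixed x gives v²t² + 2Dt − x² = 0, so t = (√(D² + v²x²) − D)/v².
√(D² + v²x²) = √(0.301² + 0.748² × 27.1²) = 20.27; v² = 0.559504.
t = (20.27 − 0.301)/0.559504 = 35.7 days (vs. the pure-advection estimate x/v = 36.2 d).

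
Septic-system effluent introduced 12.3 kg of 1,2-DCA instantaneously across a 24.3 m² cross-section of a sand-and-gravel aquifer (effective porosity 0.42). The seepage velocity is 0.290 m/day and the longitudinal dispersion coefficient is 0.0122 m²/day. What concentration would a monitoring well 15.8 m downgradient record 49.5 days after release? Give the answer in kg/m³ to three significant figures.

For an instantaneous plane source, C(x,t) = M/(n_e·A·√(4πDt)) · exp(−(x−vt)²/(4Dt)), with n_e·A the pore (flow) area.
Plume center vt = 0.290 × 49.5 = 14.355 m, so the well at 15.8 m is 1.445 m downgradient of the peak.
√(4πDt) = 2.755 m, giving peak height M/(n_e·A·√(4πDt)) = 12.3/(0.42 × 24.3 × 2.755) = 0.4374 kg/m³.
(x−vt)²/(4Dt) = (1.445)²/(4 × 0.0122 × 49.5) = 0.8644; exp(−0.8644) = 0.4213.
C = 0.4374 × 0.4213 = 0.184 kg/m³.

0.184 kg/m³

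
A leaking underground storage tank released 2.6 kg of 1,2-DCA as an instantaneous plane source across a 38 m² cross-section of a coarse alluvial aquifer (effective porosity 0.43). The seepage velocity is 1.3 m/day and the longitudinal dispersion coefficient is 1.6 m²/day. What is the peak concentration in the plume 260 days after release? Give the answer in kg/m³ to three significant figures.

The peak of an instantaneous 1D plume sits at x = vt; there the Gaussian factor is 1 and C_max = M/(n_e·A·√(4πDt)), where n_e·A is the pore area the mass is dissolved in.
√(4πDt) = √(4π × 1.6 × 260) = 72.30 m, so C_max = 2.6/(0.43 × 38 × 72.30) = 0.00220 kg/m³.

0.00220 kg/m³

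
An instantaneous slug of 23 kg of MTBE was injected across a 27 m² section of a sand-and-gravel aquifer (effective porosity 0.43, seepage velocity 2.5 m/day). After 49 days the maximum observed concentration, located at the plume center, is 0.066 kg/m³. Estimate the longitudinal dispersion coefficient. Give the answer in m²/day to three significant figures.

At the plume center C_max = M/(n_e·A·√(4πDt)), so D = M²/(4πt·(n_e·A·C_max)²).
n_e·A·C_max = 0.43 × 27 × 0.066 = 0.7663 kg/m.
D = 23²/(4π × 49 × 0.7663²) = 1.46 m²/day.

1.46 m²/day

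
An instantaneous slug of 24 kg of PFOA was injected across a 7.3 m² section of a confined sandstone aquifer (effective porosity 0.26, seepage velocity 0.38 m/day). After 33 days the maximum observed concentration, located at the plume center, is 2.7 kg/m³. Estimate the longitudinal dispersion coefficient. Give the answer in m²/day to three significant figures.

At the plume center C_max = M/(n_e·A·√(4πDt)), so D = M²/(4πt·(n_e·A·C_max)²).
n_e·A·C_max = 0.26 × 7.3 × 2.7 = 5.125 kg/m.
D = 24²/(4π × 33 × 5.125²) = 0.0529 m²/day.

0.0529 m²/day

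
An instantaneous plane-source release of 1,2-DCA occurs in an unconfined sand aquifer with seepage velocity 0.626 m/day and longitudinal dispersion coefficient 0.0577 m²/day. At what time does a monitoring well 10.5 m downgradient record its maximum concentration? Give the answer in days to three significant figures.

For the 1D instantaneous-source solution, setting ∂C/∂t = 0 at fixed x gives v²t² + 2Dt − x² = 0, so t = (√(D² + v²x²) − D)/v².
√(D² + v²x²) = √(0.0577² + 0.626² × 10.5²) = 6.573; v² = 0.391876.
t = (6.573 − 0.0577)/0.391876 = 16.6 days (vs. the pure-advection estimate x/v = 16.8 d).

16.6 days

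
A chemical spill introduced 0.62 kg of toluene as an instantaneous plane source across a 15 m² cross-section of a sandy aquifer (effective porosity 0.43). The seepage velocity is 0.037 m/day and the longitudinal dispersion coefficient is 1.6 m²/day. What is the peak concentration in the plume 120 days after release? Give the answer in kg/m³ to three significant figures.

The peak of an instantaneous 1D plume sits at x = vt; there the Gaussian factor is 1 and C_max = M/(n_e·A·√(4πDt)), where n_e·A is the pore area the mass is dissolved in.
√(4πDt) = √(4π × 1.6 × 120) = 49.12 m, so C_max = 0.62/(0.43 × 15 × 49.12) = 0.00196 kg/m³.

0.00196 kg/m³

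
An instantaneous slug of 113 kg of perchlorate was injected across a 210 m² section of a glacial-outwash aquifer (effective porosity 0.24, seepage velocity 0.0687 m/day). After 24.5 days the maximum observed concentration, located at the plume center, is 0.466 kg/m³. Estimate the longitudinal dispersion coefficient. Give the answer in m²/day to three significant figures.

At the plume center C_max = M/(n_e·A·√(4πDt)), so D = M²/(4πt·(n_e·A·C_max)²).
n_e·A·C_max = 0.24 × 210 × 0.466 = 23.49 kg/m.
D = 113²/(4π × 24.5 × 23.49²) = 0.0752 m²/day.

0.0752 m²/day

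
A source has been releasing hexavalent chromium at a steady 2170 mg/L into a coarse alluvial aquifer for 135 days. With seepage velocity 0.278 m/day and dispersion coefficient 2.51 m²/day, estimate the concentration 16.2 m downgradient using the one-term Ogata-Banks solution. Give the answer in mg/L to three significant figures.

For a continuous step input, C/C₀ ≈ ½·erfc((x−vt)/(2√(Dt))).
vt = 0.278 × 135 = 37.53 m and 2√(Dt) = 2√(2.51 × 135) = 36.82 m.
Argument (x−vt)/(2√(Dt)) = (16.2 − 37.53)/36.82 = -0.5793; ½·erfc(-0.5793) = 0.7937.
C = 2170 × 0.7937 = 1720 mg/L.

1720 mg/L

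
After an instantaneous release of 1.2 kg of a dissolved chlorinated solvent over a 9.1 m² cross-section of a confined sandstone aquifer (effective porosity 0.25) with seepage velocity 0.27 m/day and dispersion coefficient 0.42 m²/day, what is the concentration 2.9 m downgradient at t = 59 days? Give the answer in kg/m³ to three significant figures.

For an instantaneous plane source, C(x,t) = M/(n_e·A·√(4πDt)) · exp(−(x−vt)²/(4Dt)), with n_e·A the pore (flow) area.
Plume center vt = 0.27 × 59 = 15.93 m, so the well at 2.9 m is 13.03 m upgradient of the peak.
√(4πDt) = 17.65 m, giving peak height M/(n_e·A·√(4πDt)) = 1.2/(0.25 × 9.1 × 17.65) = 0.02989 kg/m³.
(x−vt)²/(4Dt) = (-13.03)²/(4 × 0.42 × 59) = 1.713; exp(−1.713) = 0.1803.
C = 0.02989 × 0.1803 = 0.00539 kg/m³.

0.00539 kg/m³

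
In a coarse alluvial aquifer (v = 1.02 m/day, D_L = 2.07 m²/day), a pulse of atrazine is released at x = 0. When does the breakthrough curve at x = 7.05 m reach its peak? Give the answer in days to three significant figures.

For the 1D instantaneous-source solution, setting ∂C/∂t = 0 at fixed x gives v²t² + 2Dt − x² = 0, so t = (√(D² + v²x²) − D)/v².
√(D² + v²x²) = √(2.07² + 1.02² × 7.05²) = 7.483; v² = 1.0404.
t = (7.483 − 2.07)/1.0404 = 5.20 days (vs. the pure-advection estimate x/v = 6.91 d).

5.20 days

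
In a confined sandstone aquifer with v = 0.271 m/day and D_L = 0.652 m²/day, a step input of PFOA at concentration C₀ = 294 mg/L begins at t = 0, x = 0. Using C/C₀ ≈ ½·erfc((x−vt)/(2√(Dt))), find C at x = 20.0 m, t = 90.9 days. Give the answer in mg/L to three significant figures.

195 mg/L

For a continuous step input, C/C₀ ≈ ½·erfc((x−vt)/(2√(Dt))).
vt = 0.271 × 90.9 = 24.6339 m and 2√(Dt) = 2√(0.652 × 90.9) = 15.40 m.
Argument (x−vt)/(2√(Dt)) = (20.0 − 24.6339)/15.40 = -0.3009; ½·erfc(-0.3009) = 0.6648.
C = 294 × 0.6648 = 195 mg/L.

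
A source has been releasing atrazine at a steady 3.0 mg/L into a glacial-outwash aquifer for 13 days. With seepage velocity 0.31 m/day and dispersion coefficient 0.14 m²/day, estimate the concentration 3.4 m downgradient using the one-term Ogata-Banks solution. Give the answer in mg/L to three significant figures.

For a continuous step input, C/C₀ ≈ ½·erfc((x−vt)/(2√(Dt))).
vt = 0.31 × 13 = 4.03 m and 2√(Dt) = 2√(0.14 × 13) = 2.698 m.
Argument (x−vt)/(2√(Dt)) = (3.4 − 4.03)/2.698 = -0.2335; ½·erfc(-0.2335) = 0.6294.
C = 3.0 × 0.6294 = 1.89 mg/L.

1.89 mg/L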